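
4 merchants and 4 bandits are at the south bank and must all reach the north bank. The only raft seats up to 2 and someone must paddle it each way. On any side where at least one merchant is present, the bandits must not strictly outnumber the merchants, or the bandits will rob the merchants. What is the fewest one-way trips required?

Following every safe sequence of crossings from the start, the most of the 8 that can be at the north bank as the raft arrives there on crossings 1, 3, 5 is 2, 3, 4 respectively; the best ever achieved is 4 of 8.
From crossing 7 on, no configuration arises that was not already reachable earlier: only 11 distinct safe configurations (who is on which side, and where the raft is) can ever be reached, none of them has everyone across, and every continuation just revisits them. They are: 0 merchants + 0 bandits across (raft back at the start); 0 merchants + 1 bandit across (raft there); 0 merchants + 1 bandit across (raft back at the start); 0 merchants + 2 bandits across (raft there); 0 merchants + 2 bandits across (raft back at the start); 0 merchants + 3 bandits across (raft there); 0 merchants + 3 bandits across (raft back at the start); 0 merchants + 4 bandits across (raft there); 1 merchant + 1 bandit across (raft there); 1 merchant + 1 bandit across (raft back at the start); 2 merchants + 2 bandits across (raft there). So no valid plan exists.

impossible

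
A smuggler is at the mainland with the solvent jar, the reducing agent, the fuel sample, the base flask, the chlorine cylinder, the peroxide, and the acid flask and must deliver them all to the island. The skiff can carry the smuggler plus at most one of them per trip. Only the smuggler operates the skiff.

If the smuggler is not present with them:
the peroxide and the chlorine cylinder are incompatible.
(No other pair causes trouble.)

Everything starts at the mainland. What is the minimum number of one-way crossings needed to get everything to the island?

Counting alone: the smuggler can take at most 1 across per trip to the island, so moving all 7 needs at least 7 loaded trips out, with a return between consecutive ones — at least 13 crossings.
The plan below uses exactly 13 crossings, so it is optimal:
1. Smuggler goes to the island with the chlorine cylinder.  [the mainland: the acid flask, the base flask, the fuel sample, the peroxide, the reducing agent, the solvent jar | the island: the chlorine cylinder]
2. Smuggler goes back to the mainland alone.  [the mainland: the acid flask, the base flask, the fuel sample, the peroxide, the reducing agent, the solvent jar | the island: the chlorine cylinder]
3. Smuggler goes to the island with the solvent jar.  [the mainland: the acid flask, the base flask, the fuel sample, the peroxide, the reducing agent | the island: the chlorine cylinder, the solvent jar]
4. Smuggler goes back to the mainland alone.  [the mainland: the acid flask, the base flask, the fuel sample, the peroxide, the reducing agent | the island: the chlorine cylinder, the solvent jar]
5. Smuggler goes to the island with the reducing agent.  [the mainland: the acid flask, the base flask, the fuel sample, the peroxide | the island: the chlorine cylinder, the reducing agent, the solvent jar]
6. Smuggler goes back to the mainland alone.  [the mainland: the acid flask, the base flask, the fuel sample, the peroxide | the island: the chlorine cylinder, the reducing agent, the solvent jar]
7. Smuggler goes to the island with the fuel sample.  [the mainland: the acid flask, the base flask, the peroxide | the island: the chlorine cylinder, the fuel sample, the reducing agent, the solvent jar]
8. Smuggler goes back to the mainland alone.  [the mainland: the acid flask, the base flask, the peroxide | the island: the chlorine cylinder, the fuel sample, the reducing agent, the solvent jar]
9. Smuggler goes to the island with the base flask.  [the mainland: the acid flask, the peroxide | the island: the base flask, the chlorine cylinder, the fuel sample, the reducing agent, the solvent jar]
10. Smuggler goes back to the mainland alone.  [the mainland: the acid flask, the peroxide | the island: the base flask, the chlorine cylinder, the fuel sample, the reducing agent, the solvent jar]
11. Smuggler goes to the island with the acid flask.  [the mainland: the peroxide | the island: the acid flask, the base flask, the chlorine cylinder, the fuel sample, the reducing agent, the solvent jar]
12. Smuggler goes back to the mainland alone.  [the mainland: the peroxide | the island: the acid flask, the base flask, the chlorine cylinder, the fuel sample, the reducing agent, the solvent jar]
13. Smuggler goes to the island with the peroxide.  [the mainland: — | the island: the acid flask, the base flask, the chlorine cylinder, the fuel sample, the peroxide, the reducing agent, the solvent jar]

13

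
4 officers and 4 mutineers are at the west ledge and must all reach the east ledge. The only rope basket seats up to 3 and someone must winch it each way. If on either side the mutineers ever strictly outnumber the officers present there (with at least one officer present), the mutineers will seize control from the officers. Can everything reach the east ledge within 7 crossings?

Counting alone: each trip to the east ledge takes at most 3 across and each return brings at least 1 back, so after t trips out (and t−1 returns) at most 3t − (t−1) of the 8 are across; that first reaches 8 at t = 4, so at least 7 crossings are needed.
The safety rule pushes this higher. Following every safe sequence of crossings, the most of the 8 that can be at the east ledge as the rope basket arrives there on crossing 7 is 7 — never all 8.
So the move cannot be finished within 7 crossings. (The shortest complete plan takes 9:)
1. 2 mutineers → the east ledge.  (the west ledge: 4O 2M; the east ledge: 0O 2M)
2. 1 mutineer ← the west ledge.  (the west ledge: 4O 3M; the east ledge: 0O 1M)
3. 3 mutineers → the east ledge.  (the west ledge: 4O 0M; the east ledge: 0O 4M)
4. 1 mutineer ← the west ledge.  (the west ledge: 4O 1M; the east ledge: 0O 3M)
5. 3 officers → the east ledge.  (the west ledge: 1O 1M; the east ledge: 3O 3M)
6. 1 officer and 1 mutineer ← the west ledge.  (the west ledge: 2O 2M; the east ledge: 2O 2M)
7. 2 officers → the east ledge.  (the west ledge: 0O 2M; the east ledge: 4O 2M)
8. 1 mutineer ← the west ledge.  (the west ledge: 0O 3M; the east ledge: 4O 1M)
9. 3 mutineers → the east ledge.  (the west ledge: 0O 0M; the east ledge: 4O 4M)

No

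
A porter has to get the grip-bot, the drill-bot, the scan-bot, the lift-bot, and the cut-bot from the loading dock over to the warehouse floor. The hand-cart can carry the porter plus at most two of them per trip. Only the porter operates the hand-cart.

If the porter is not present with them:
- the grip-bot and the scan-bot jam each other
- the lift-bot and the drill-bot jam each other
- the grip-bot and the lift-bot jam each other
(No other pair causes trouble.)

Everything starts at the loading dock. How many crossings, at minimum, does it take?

5

Counting alone: the porter can take at most 2 across per trip to the warehouse floor, so moving all 5 needs at least 3 loaded trips out, with a return between consecutive ones — at least 5 crossings.
The plan below uses exactly 5 crossings, so it is optimal:
1. Porter goes to the warehouse floor with the drill-bot and the grip-bot.  [the loading dock: the cut-bot, the lift-bot, the scan-bot | the warehouse floor: the drill-bot, the grip-bot]
2. Porter goes back to the loading dock alone.  [the loading dock: the cut-bot, the lift-bot, the scan-bot | the warehouse floor: the drill-bot, the grip-bot]
3. Porter goes to the warehouse floor with the cut-bot.  [the loading dock: the lift-bot, the scan-bot | the warehouse floor: the cut-bot, the drill-bot, the grip-bot]
4. Porter goes back to the loading dock alone.  [the loading dock: the lift-bot, the scan-bot | the warehouse floor: the cut-bot, the drill-bot, the grip-bot]
5. Porter goes to the warehouse floor with the lift-bot and the scan-bot.  [the loading dock: — | the warehouse floor: the cut-bot, the drill-bot, the grip-bot, the lift-bot, the scan-bot]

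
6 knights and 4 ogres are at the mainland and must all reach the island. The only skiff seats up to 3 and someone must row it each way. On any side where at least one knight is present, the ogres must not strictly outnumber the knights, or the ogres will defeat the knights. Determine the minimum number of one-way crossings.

Counting alone: each trip to the island takes at most 3 across and each return brings at least 1 back, so after t trips out (and t−1 returns) at most 3t − (t−1) of the 10 are across; that first reaches 10 at t = 5, so at least 9 crossings are needed.
The plan below uses exactly 9 crossings, so it is optimal:
1. 2 ogres → the island.  (the mainland: 6K 2O; the island: 0K 2O)
2. 1 ogre ← the mainland.  (the mainland: 6K 3O; the island: 0K 1O)
3. 3 ogres → the island.  (the mainland: 6K 0O; the island: 0K 4O)
4. 1 ogre ← the mainland.  (the mainland: 6K 1O; the island: 0K 3O)
5. 3 knights → the island.  (the mainland: 3K 1O; the island: 3K 3O)
6. 1 ogre ← the mainland.  (the mainland: 3K 2O; the island: 3K 2O)
7. 1 knight and 2 ogres → the island.  (the mainland: 2K 0O; the island: 4K 4O)
8. 1 ogre ← the mainland.  (the mainland: 2K 1O; the island: 4K 3O)
9. 2 knights and 1 ogre → the island.  (the mainland: 0K 0O; the island: 6K 4O)

9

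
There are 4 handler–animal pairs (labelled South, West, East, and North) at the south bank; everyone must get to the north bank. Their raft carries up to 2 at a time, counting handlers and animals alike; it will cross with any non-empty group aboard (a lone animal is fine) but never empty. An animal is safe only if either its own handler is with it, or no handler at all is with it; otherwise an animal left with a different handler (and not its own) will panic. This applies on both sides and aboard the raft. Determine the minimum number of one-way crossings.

impossible

Following every safe sequence of crossings from the start, the most of the 8 that can be at the north bank as the raft arrives there on crossings 1, 3, 5 is 2, 3, 4 respectively; the best ever achieved is 4 of 8.
From crossing 7 on, no configuration arises that was not already reachable earlier: only 44 distinct safe configurations (who is on which side, and where the raft is) can ever be reached, none of them has everyone across, and every continuation just revisits them. So no valid plan exists.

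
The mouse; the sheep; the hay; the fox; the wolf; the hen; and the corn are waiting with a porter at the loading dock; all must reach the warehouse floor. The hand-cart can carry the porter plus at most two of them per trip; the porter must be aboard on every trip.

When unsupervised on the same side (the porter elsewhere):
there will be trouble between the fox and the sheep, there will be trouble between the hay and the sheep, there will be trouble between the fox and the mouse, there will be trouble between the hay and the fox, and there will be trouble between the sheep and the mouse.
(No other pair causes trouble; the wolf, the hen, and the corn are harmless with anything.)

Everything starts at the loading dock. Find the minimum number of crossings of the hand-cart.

11

Counting alone: the porter can take at most 2 across per trip to the warehouse floor, so moving all 7 needs at least 4 loaded trips out, with a return between consecutive ones — at least 7 crossings.
The safety rule pushes this higher. Following every safe sequence of crossings, the most of the 7 that can be at the warehouse floor as the hand-cart arrives there on crossings 7, 9 is 5, 6 respectively — never all 7.
So no plan with fewer than 11 crossings exists, and this one achieves 11:
1. Porter goes to the warehouse floor with the fox and the sheep.  [the loading dock: the corn, the hay, the hen, the mouse, the wolf | the warehouse floor: the fox, the sheep]
2. Porter goes back to the loading dock with the sheep.  [the loading dock: the corn, the hay, the hen, the mouse, the sheep, the wolf | the warehouse floor: the fox]
3. Porter goes to the warehouse floor with the hay and the mouse.  [the loading dock: the corn, the hen, the sheep, the wolf | the warehouse floor: the fox, the hay, the mouse]
4. Porter goes back to the loading dock with the fox.  [the loading dock: the corn, the fox, the hen, the sheep, the wolf | the warehouse floor: the hay, the mouse]
5. Porter goes to the warehouse floor with the sheep and the wolf.  [the loading dock: the corn, the fox, the hen | the warehouse floor: the hay, the mouse, the sheep, the wolf]
6. Porter goes back to the loading dock with the sheep.  [the loading dock: the corn, the fox, the hen, the sheep | the warehouse floor: the hay, the mouse, the wolf]
7. Porter goes to the warehouse floor with the hen and the sheep.  [the loading dock: the corn, the fox | the warehouse floor: the hay, the hen, the mouse, the sheep, the wolf]
8. Porter goes back to the loading dock with the sheep.  [the loading dock: the corn, the fox, the sheep | the warehouse floor: the hay, the hen, the mouse, the wolf]
9. Porter goes to the warehouse floor with the corn and the sheep.  [the loading dock: the fox | the warehouse floor: the corn, the hay, the hen, the mouse, the sheep, the wolf]
10. Porter goes back to the loading dock with the sheep.  [the loading dock: the fox, the sheep | the warehouse floor: the corn, the hay, the hen, the mouse, the wolf]
11. Porter goes to the warehouse floor with the fox and the sheep.  [the loading dock: — | the warehouse floor: the corn, the fox, the hay, the hen, the mouse, the sheep, the wolf]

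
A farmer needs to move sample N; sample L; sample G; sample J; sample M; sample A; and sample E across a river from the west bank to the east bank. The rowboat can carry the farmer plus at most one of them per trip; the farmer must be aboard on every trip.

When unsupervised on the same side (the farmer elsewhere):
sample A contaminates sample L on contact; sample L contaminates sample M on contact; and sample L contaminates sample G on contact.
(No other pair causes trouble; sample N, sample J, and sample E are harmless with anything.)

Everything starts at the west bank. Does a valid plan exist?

No

Following every safe sequence of crossings from the start, the most of the 7 that can be at the east bank as the rowboat arrives there on crossings 1, 3, 5, 7, 9 is 1, 2, 3, 4, 5 respectively; the best ever achieved is 5 of 7.
From crossing 11 on, no configuration arises that was not already reachable earlier: only 72 distinct safe configurations (who is on which side, and where the rowboat is) can ever be reached, none of them has everyone across, and every continuation just revisits them. So no valid plan exists.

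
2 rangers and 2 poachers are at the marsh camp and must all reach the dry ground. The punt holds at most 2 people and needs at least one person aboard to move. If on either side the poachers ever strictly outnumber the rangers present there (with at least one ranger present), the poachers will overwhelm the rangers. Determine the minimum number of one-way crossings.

5

Counting alone: each trip to the dry ground takes at most 2 across and each return brings at least 1 back, so after t trips out (and t−1 returns) at most 2t − (t−1) of the 4 are across; that first reaches 4 at t = 3, so at least 5 crossings are needed.
The plan below uses exactly 5 crossings, so it is optimal:
1. 2 poachers → the dry ground.  (the marsh camp: 2R 0P; the dry ground: 0R 2P)
2. 1 poacher ← the marsh camp.  (the marsh camp: 2R 1P; the dry ground: 0R 1P)
3. 2 rangers → the dry ground.  (the marsh camp: 0R 1P; the dry ground: 2R 1P)
4. 1 poacher ← the marsh camp.  (the marsh camp: 0R 2P; the dry ground: 2R 0P)
5. 2 poachers → the dry ground.  (the marsh camp: 0R 0P; the dry ground: 2R 2P)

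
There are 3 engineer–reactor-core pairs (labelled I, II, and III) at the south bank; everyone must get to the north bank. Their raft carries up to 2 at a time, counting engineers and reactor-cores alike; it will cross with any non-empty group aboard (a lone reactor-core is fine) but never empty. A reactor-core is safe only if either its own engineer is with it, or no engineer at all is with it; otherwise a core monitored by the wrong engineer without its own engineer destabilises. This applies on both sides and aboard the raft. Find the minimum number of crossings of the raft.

Counting alone: each trip to the north bank takes at most 2 across and each return brings at least 1 back, so after t trips out (and t−1 returns) at most 2t − (t−1) of the 6 are across; that first reaches 6 at t = 5, so at least 9 crossings are needed.
The safety rule pushes this higher. Following every safe sequence of crossings, the most of the 6 that can be at the north bank as the raft arrives there on crossing 9 is 5 — never all 6.
So no plan with fewer than 11 crossings exists, and this one achieves 11:
1. engineer I and reactor-core I cross → the north bank.
2. engineer I crosses ← the south bank.
3. reactor-core II and reactor-core III cross → the north bank.
4. reactor-core I crosses ← the south bank.
5. engineer II and engineer III cross → the north bank.
6. engineer II and reactor-core II cross ← the south bank.
7. engineer I and engineer II cross → the north bank.
8. reactor-core III crosses ← the south bank.
9. reactor-core I and reactor-core II cross → the north bank.
10. engineer III crosses ← the south bank.
11. engineer III and reactor-core III cross → the north bank.

11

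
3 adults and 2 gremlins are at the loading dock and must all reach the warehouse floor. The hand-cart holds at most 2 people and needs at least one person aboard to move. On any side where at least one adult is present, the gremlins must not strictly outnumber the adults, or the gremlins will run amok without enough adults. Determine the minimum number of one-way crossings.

Counting alone: each trip to the warehouse floor takes at most 2 across and each return brings at least 1 back, so after t trips out (and t−1 returns) at most 2t − (t−1) of the 5 are across; that first reaches 5 at t = 4, so at least 7 crossings are needed.
The plan below uses exactly 7 crossings, so it is optimal:
1. 2 gremlins → the warehouse floor.  (the loading dock: 3A 0G; the warehouse floor: 0A 2G)
2. 1 gremlin ← the loading dock.  (the loading dock: 3A 1G; the warehouse floor: 0A 1G)
3. 2 adults → the warehouse floor.  (the loading dock: 1A 1G; the warehouse floor: 2A 1G)
4. 1 adult ← the loading dock.  (the loading dock: 2A 1G; the warehouse floor: 1A 1G)
5. 1 adult and 1 gremlin → the warehouse floor.  (the loading dock: 1A 0G; the warehouse floor: 2A 2G)
6. 1 gremlin ← the loading dock.  (the loading dock: 1A 1G; the warehouse floor: 2A 1G)
7. 1 adult and 1 gremlin → the warehouse floor.  (the loading dock: 0A 0G; the warehouse floor: 3A 2G)

7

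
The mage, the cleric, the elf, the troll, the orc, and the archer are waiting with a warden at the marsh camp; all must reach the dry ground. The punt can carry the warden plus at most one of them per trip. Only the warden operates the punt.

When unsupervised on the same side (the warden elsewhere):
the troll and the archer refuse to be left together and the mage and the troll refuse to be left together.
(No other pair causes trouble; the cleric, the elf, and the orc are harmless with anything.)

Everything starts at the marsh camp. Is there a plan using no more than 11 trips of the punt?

Counting alone: the warden can take at most 1 across per trip to the dry ground, so moving all 6 needs at least 6 loaded trips out, with a return between consecutive ones — at least 11 crossings.
The safety rule pushes this higher. Following every safe sequence of crossings, the most of the 6 that can be at the dry ground as the punt arrives there on crossing 11 is 5 — never all 6.
So the move cannot be finished within 11 crossings. (The shortest complete plan takes 13:)
1. Warden goes to the dry ground with the troll.
2. Warden goes back to the marsh camp alone.
3. Warden goes to the dry ground with the mage.
4. Warden goes back to the marsh camp with the troll.
5. Warden goes to the dry ground with the archer.
6. Warden goes back to the marsh camp alone.
7. Warden goes to the dry ground with the cleric.
8. Warden goes back to the marsh camp alone.
9. Warden goes to the dry ground with the elf.
10. Warden goes back to the marsh camp alone.
11. Warden goes to the dry ground with the orc.
12. Warden goes back to the marsh camp alone.
13. Warden goes to the dry ground with the troll.

No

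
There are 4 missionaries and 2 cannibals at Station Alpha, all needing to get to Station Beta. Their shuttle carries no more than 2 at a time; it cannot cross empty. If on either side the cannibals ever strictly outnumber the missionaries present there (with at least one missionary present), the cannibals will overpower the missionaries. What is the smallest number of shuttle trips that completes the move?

Counting alone: each trip to Station Beta takes at most 2 across and each return brings at least 1 back, so after t trips out (and t−1 returns) at most 2t − (t−1) of the 6 are across; that first reaches 6 at t = 5, so at least 9 crossings are needed.
The plan below uses exactly 9 crossings, so it is optimal:
1. 2 cannibals → Station Beta.  (Station Alpha: 4M 0C; Station Beta: 0M 2C)
2. 1 cannibal ← Station Alpha.  (Station Alpha: 4M 1C; Station Beta: 0M 1C)
3. 2 missionaries → Station Beta.  (Station Alpha: 2M 1C; Station Beta: 2M 1C)
4. 1 cannibal ← Station Alpha.  (Station Alpha: 2M 2C; Station Beta: 2M 0C)
5. 2 cannibals → Station Beta.  (Station Alpha: 2M 0C; Station Beta: 2M 2C)
6. 1 cannibal ← Station Alpha.  (Station Alpha: 2M 1C; Station Beta: 2M 1C)
7. 1 missionary and 1 cannibal → Station Beta.  (Station Alpha: 1M 0C; Station Beta: 3M 2C)
8. 1 cannibal ← Station Alpha.  (Station Alpha: 1M 1C; Station Beta: 3M 1C)
9. 1 missionary and 1 cannibal → Station Beta.  (Station Alpha: 0M 0C; Station Beta: 4M 2C)

9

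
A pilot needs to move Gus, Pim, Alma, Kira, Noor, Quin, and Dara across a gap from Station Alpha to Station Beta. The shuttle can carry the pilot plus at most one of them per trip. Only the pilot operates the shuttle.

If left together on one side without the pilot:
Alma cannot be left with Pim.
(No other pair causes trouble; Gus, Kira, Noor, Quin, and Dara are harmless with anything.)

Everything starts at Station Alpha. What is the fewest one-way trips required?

Counting alone: the pilot can take at most 1 across per trip to Station Beta, so moving all 7 needs at least 7 loaded trips out, with a return between consecutive ones — at least 13 crossings.
The plan below uses exactly 13 crossings, so it is optimal:
1. Pilot goes to Station Beta with Pim.
2. Pilot goes back to Station Alpha alone.
3. Pilot goes to Station Beta with Gus.
4. Pilot goes back to Station Alpha alone.
5. Pilot goes to Station Beta with Kira.
6. Pilot goes back to Station Alpha alone.
7. Pilot goes to Station Beta with Noor.
8. Pilot goes back to Station Alpha alone.
9. Pilot goes to Station Beta with Quin.
10. Pilot goes back to Station Alpha alone.
11. Pilot goes to Station Beta with Dara.
12. Pilot goes back to Station Alpha alone.
13. Pilot goes to Station Beta with Alma.

13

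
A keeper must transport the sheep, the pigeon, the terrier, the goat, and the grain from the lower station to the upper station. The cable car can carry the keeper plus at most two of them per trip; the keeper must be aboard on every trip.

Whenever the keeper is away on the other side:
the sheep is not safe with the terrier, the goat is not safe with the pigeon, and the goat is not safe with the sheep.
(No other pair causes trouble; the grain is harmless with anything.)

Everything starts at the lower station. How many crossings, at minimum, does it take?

Counting alone: the keeper can take at most 2 across per trip to the upper station, so moving all 5 needs at least 3 loaded trips out, with a return between consecutive ones — at least 5 crossings.
The plan below uses exactly 5 crossings, so it is optimal:
1. Keeper goes to the upper station with the pigeon and the sheep.  [the lower station: the goat, the grain, the terrier | the upper station: the pigeon, the sheep]
2. Keeper goes back to the lower station alone.  [the lower station: the goat, the grain, the terrier | the upper station: the pigeon, the sheep]
3. Keeper goes to the upper station with the grain.  [the lower station: the goat, the terrier | the upper station: the grain, the pigeon, the sheep]
4. Keeper goes back to the lower station alone.  [the lower station: the goat, the terrier | the upper station: the grain, the pigeon, the sheep]
5. Keeper goes to the upper station with the goat and the terrier.  [the lower station: — | the upper station: the goat, the grain, the pigeon, the sheep, the terrier]

5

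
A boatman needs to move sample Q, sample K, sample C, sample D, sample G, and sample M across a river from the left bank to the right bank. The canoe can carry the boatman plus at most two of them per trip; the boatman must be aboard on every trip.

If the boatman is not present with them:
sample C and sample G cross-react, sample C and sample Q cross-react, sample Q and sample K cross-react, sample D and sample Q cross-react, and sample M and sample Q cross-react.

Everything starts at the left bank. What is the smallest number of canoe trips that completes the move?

7

Counting alone: the boatman can take at most 2 across per trip to the right bank, so moving all 6 needs at least 3 loaded trips out, with a return between consecutive ones — at least 5 crossings.
The safety rule pushes this higher. Following every safe sequence of crossings, the most of the 6 that can be at the right bank as the canoe arrives there on crossing 5 is 5 — never all 6.
So no plan with fewer than 7 crossings exists, and this one achieves 7:
1. Boatman goes to the right bank with sample C and sample Q.
2. Boatman goes back to the left bank with sample Q.
3. Boatman goes to the right bank with sample K and sample Q.
4. Boatman goes back to the left bank with sample Q.
5. Boatman goes to the right bank with sample D and sample M.
6. Boatman goes back to the left bank alone.
7. Boatman goes to the right bank with sample G and sample Q.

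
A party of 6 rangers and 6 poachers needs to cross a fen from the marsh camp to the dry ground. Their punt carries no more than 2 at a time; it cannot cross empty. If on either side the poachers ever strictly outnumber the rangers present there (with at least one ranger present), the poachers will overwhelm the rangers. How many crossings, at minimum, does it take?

Following every safe sequence of crossings from the start, the most of the 12 that can be at the dry ground as the punt arrives there on crossings 1, 3, 5, 7, 9 is 2, 3, 4, 5, 6 respectively; the best ever achieved is 6 of 12.
From crossing 11 on, no configuration arises that was not already reachable earlier: only 15 distinct safe configurations (who is on which side, and where the punt is) can ever be reached, none of them has everyone across, and every continuation just revisits them. They are: 0 rangers + 0 poachers across (punt back at the start); 0 rangers + 1 poacher across (punt there); 0 rangers + 1 poacher across (punt back at the start); 0 rangers + 2 poachers across (punt there); 0 rangers + 2 poachers across (punt back at the start); 0 rangers + 3 poachers across (punt there); 0 rangers + 3 poachers across (punt back at the start); 0 rangers + 4 poachers across (punt there); 0 rangers + 4 poachers across (punt back at the start); 0 rangers + 5 poachers across (punt there); 0 rangers + 5 poachers across (punt back at the start); 0 rangers + 6 poachers across (punt there); 1 ranger + 1 poacher across (punt there); 1 ranger + 1 poacher across (punt back at the start); 2 rangers + 2 poachers across (punt there). So no valid plan exists.

impossible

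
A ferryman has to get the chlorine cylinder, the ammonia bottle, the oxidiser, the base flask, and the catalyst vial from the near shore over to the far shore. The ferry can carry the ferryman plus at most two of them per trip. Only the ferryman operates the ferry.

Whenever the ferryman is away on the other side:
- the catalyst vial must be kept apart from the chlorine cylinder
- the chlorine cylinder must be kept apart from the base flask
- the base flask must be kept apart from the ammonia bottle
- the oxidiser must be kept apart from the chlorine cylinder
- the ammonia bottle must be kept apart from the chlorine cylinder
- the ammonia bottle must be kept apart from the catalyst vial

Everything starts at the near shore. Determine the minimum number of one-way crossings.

7

Counting alone: the ferryman can take at most 2 across per trip to the far shore, so moving all 5 needs at least 3 loaded trips out, with a return between consecutive ones — at least 5 crossings.
The safety rule pushes this higher. Following every safe sequence of crossings, the most of the 5 that can be at the far shore as the ferry arrives there on crossing 5 is 4 — never all 5.
So no plan with fewer than 7 crossings exists, and this one achieves 7:
1. Ferryman goes to the far shore with the ammonia bottle and the chlorine cylinder.  [the near shore: the base flask, the catalyst vial, the oxidiser | the far shore: the ammonia bottle, the chlorine cylinder]
2. Ferryman goes back to the near shore with the chlorine cylinder.  [the near shore: the base flask, the catalyst vial, the chlorine cylinder, the oxidiser | the far shore: the ammonia bottle]
3. Ferryman goes to the far shore with the chlorine cylinder and the oxidiser.  [the near shore: the base flask, the catalyst vial | the far shore: the ammonia bottle, the chlorine cylinder, the oxidiser]
4. Ferryman goes back to the near shore with the chlorine cylinder.  [the near shore: the base flask, the catalyst vial, the chlorine cylinder | the far shore: the ammonia bottle, the oxidiser]
5. Ferryman goes to the far shore with the base flask and the catalyst vial.  [the near shore: the chlorine cylinder | the far shore: the ammonia bottle, the base flask, the catalyst vial, the oxidiser]
6. Ferryman goes back to the near shore with the ammonia bottle.  [the near shore: the ammonia bottle, the chlorine cylinder | the far shore: the base flask, the catalyst vial, the oxidiser]
7. Ferryman goes to the far shore with the ammonia bottle and the chlorine cylinder.  [the near shore: — | the far shore: the ammonia bottle, the base flask, the catalyst vial, the chlorine cylinder, the oxidiser]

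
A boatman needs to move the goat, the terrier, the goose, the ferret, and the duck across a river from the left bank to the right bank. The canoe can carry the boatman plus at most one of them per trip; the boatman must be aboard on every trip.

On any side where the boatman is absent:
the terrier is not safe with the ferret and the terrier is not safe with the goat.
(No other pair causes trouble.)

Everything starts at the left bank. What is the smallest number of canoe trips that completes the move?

Counting alone: the boatman can take at most 1 across per trip to the right bank, so moving all 5 needs at least 5 loaded trips out, with a return between consecutive ones — at least 9 crossings.
The safety rule pushes this higher. Following every safe sequence of crossings, the most of the 5 that can be at the right bank as the canoe arrives there on crossing 9 is 4 — never all 5.
So no plan with fewer than 11 crossings exists, and this one achieves 11:
1. Boatman goes to the right bank with the terrier.
2. Boatman goes back to the left bank alone.
3. Boatman goes to the right bank with the goat.
4. Boatman goes back to the left bank with the terrier.
5. Boatman goes to the right bank with the ferret.
6. Boatman goes back to the left bank alone.
7. Boatman goes to the right bank with the goose.
8. Boatman goes back to the left bank alone.
9. Boatman goes to the right bank with the duck.
10. Boatman goes back to the left bank alone.
11. Boatman goes to the right bank with the terrier.

11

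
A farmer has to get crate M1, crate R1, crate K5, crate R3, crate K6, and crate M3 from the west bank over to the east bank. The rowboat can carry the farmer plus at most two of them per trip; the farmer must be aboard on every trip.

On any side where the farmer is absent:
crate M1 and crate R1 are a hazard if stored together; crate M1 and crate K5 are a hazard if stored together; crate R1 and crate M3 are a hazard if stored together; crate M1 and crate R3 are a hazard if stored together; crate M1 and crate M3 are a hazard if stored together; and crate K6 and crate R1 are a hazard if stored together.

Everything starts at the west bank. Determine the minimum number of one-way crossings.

9

Counting alone: the farmer can take at most 2 across per trip to the east bank, so moving all 6 needs at least 3 loaded trips out, with a return between consecutive ones — at least 5 crossings.
The safety rule pushes this higher. Following every safe sequence of crossings, the most of the 6 that can be at the east bank as the rowboat arrives there on crossings 5, 7 is 4, 5 respectively — never all 6.
So no plan with fewer than 9 crossings exists, and this one achieves 9:
1. Farmer goes to the east bank with crate M1 and crate R1.
2. Farmer goes back to the west bank with crate M1.
3. Farmer goes to the east bank with crate K5 and crate M1.
4. Farmer goes back to the west bank with crate M1.
5. Farmer goes to the east bank with crate M1 and crate R3.
6. Farmer goes back to the west bank with crate M1.
7. Farmer goes to the east bank with crate K6 and crate M3.
8. Farmer goes back to the west bank with crate R1.
9. Farmer goes to the east bank with crate M1 and crate R1.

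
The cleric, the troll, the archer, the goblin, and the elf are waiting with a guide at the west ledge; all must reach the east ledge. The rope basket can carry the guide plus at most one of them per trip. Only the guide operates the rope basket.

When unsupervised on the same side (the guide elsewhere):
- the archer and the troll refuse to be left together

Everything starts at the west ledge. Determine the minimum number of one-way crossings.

9

Counting alone: the guide can take at most 1 across per trip to the east ledge, so moving all 5 needs at least 5 loaded trips out, with a return between consecutive ones — at least 9 crossings.
The plan below uses exactly 9 crossings, so it is optimal:
1. Guide goes to the east ledge with the troll.  [the west ledge: the archer, the cleric, the elf, the goblin | the east ledge: the troll]
2. Guide goes back to the west ledge alone.  [the west ledge: the archer, the cleric, the elf, the goblin | the east ledge: the troll]
3. Guide goes to the east ledge with the cleric.  [the west ledge: the archer, the elf, the goblin | the east ledge: the cleric, the troll]
4. Guide goes back to the west ledge alone.  [the west ledge: the archer, the elf, the goblin | the east ledge: the cleric, the troll]
5. Guide goes to the east ledge with the goblin.  [the west ledge: the archer, the elf | the east ledge: the cleric, the goblin, the troll]
6. Guide goes back to the west ledge alone.  [the west ledge: the archer, the elf | the east ledge: the cleric, the goblin, the troll]
7. Guide goes to the east ledge with the elf.  [the west ledge: the archer | the east ledge: the cleric, the elf, the goblin, the troll]
8. Guide goes back to the west ledge alone.  [the west ledge: the archer | the east ledge: the cleric, the elf, the goblin, the troll]
9. Guide goes to the east ledge with the archer.  [the west ledge: — | the east ledge: the archer, the cleric, the elf, the goblin, the troll]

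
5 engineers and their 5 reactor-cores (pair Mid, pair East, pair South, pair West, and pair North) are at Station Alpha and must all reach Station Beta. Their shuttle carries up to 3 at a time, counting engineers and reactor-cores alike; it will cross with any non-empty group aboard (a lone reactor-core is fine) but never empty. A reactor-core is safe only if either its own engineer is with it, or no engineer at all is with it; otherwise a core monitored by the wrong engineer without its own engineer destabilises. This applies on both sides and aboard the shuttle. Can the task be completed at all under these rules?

Yes

1. engineer Mid and reactor-core Mid cross → Station Beta.
2. engineer Mid crosses ← Station Alpha.
3. reactor-core East, reactor-core South, and reactor-core West cross → Station Beta.
4. reactor-core Mid crosses ← Station Alpha.
5. engineer East, engineer South, and engineer West cross → Station Beta.
6. engineer East and reactor-core East cross ← Station Alpha.
7. engineer East, engineer Mid, and engineer North cross → Station Beta.
8. reactor-core South crosses ← Station Alpha.
9. reactor-core East and reactor-core Mid cross → Station Beta.
10. reactor-core Mid crosses ← Station Alpha.
11. reactor-core Mid, reactor-core North, and reactor-core South cross → Station Beta.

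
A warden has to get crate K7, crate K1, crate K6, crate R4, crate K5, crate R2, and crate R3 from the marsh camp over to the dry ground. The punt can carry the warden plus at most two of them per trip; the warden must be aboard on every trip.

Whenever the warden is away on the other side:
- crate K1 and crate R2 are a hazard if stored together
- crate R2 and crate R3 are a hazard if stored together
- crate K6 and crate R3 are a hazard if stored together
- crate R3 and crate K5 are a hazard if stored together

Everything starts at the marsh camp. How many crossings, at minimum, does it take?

Counting alone: the warden can take at most 2 across per trip to the dry ground, so moving all 7 needs at least 4 loaded trips out, with a return between consecutive ones — at least 7 crossings.
The plan below uses exactly 7 crossings, so it is optimal:
1. Warden goes to the dry ground with crate K1 and crate R3.  [the marsh camp: crate K5, crate K6, crate K7, crate R2, crate R4 | the dry ground: crate K1, crate R3]
2. Warden goes back to the marsh camp alone.  [the marsh camp: crate K5, crate K6, crate K7, crate R2, crate R4 | the dry ground: crate K1, crate R3]
3. Warden goes to the dry ground with crate K7 and crate R4.  [the marsh camp: crate K5, crate K6, crate R2 | the dry ground: crate K1, crate K7, crate R3, crate R4]
4. Warden goes back to the marsh camp alone.  [the marsh camp: crate K5, crate K6, crate R2 | the dry ground: crate K1, crate K7, crate R3, crate R4]
5. Warden goes to the dry ground with crate K5 and crate K6.  [the marsh camp: crate R2 | the dry ground: crate K1, crate K5, crate K6, crate K7, crate R3, crate R4]
6. Warden goes back to the marsh camp with crate R3.  [the marsh camp: crate R2, crate R3 | the dry ground: crate K1, crate K5, crate K6, crate K7, crate R4]
7. Warden goes to the dry ground with crate R2 and crate R3.  [the marsh camp: — | the dry ground: crate K1, crate K5, crate K6, crate K7, crate R2, crate R3, crate R4]

7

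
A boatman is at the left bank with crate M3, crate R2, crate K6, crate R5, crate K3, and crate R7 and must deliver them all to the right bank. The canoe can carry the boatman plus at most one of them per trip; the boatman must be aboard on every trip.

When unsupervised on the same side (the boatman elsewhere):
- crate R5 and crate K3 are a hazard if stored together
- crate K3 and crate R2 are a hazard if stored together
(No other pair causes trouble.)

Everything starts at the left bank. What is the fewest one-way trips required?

Counting alone: the boatman can take at most 1 across per trip to the right bank, so moving all 6 needs at least 6 loaded trips out, with a return between consecutive ones — at least 11 crossings.
The safety rule pushes this higher. Following every safe sequence of crossings, the most of the 6 that can be at the right bank as the canoe arrives there on crossing 11 is 5 — never all 6.
So no plan with fewer than 13 crossings exists, and this one achieves 13:
1. Boatman goes to the right bank with crate K3.  [the left bank: crate K6, crate M3, crate R2, crate R5, crate R7 | the right bank: crate K3]
2. Boatman goes back to the left bank alone.  [the left bank: crate K6, crate M3, crate R2, crate R5, crate R7 | the right bank: crate K3]
3. Boatman goes to the right bank with crate M3.  [the left bank: crate K6, crate R2, crate R5, crate R7 | the right bank: crate K3, crate M3]
4. Boatman goes back to the left bank alone.  [the left bank: crate K6, crate R2, crate R5, crate R7 | the right bank: crate K3, crate M3]
5. Boatman goes to the right bank with crate R2.  [the left bank: crate K6, crate R5, crate R7 | the right bank: crate K3, crate M3, crate R2]
6. Boatman goes back to the left bank with crate K3.  [the left bank: crate K3, crate K6, crate R5, crate R7 | the right bank: crate M3, crate R2]
7. Boatman goes to the right bank with crate R5.  [the left bank: crate K3, crate K6, crate R7 | the right bank: crate M3, crate R2, crate R5]
8. Boatman goes back to the left bank alone.  [the left bank: crate K3, crate K6, crate R7 | the right bank: crate M3, crate R2, crate R5]
9. Boatman goes to the right bank with crate K6.  [the left bank: crate K3, crate R7 | the right bank: crate K6, crate M3, crate R2, crate R5]
10. Boatman goes back to the left bank alone.  [the left bank: crate K3, crate R7 | the right bank: crate K6, crate M3, crate R2, crate R5]
11. Boatman goes to the right bank with crate R7.  [the left bank: crate K3 | the right bank: crate K6, crate M3, crate R2, crate R5, crate R7]
12. Boatman goes back to the left bank alone.  [the left bank: crate K3 | the right bank: crate K6, crate M3, crate R2, crate R5, crate R7]
13. Boatman goes to the right bank with crate K3.  [the left bank: — | the right bank: crate K3, crate K6, crate M3, crate R2, crate R5, crate R7]

13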